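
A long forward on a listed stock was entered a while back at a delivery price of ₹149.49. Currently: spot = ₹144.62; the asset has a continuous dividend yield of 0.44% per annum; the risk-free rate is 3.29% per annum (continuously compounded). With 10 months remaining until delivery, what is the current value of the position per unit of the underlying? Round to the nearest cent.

Current fair forward for the remaining 10 months: F = S·e^((r − q)·T), (r − q) = 0.0329 − 0.0044 = 0.0285
F = 144.62 · e^(0.0285 × 10/12) = 144.62 × 1.024034 = 148.0958
Value of long forward = (F − K)·e^(−rT) = (148.0958 − 149.49) · e^(−0.0329·10/12)
= -1.3942 × 0.972956 = -1.36

-₹1.36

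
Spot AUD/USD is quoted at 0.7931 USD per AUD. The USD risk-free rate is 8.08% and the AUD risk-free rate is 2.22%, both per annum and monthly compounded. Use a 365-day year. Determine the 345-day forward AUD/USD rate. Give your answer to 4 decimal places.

0.8381

By covered interest parity, F = S · (1+r_USD/12)^(12T) / (1+r_AUD/12)^(12T)
= 0.7931 × 1.079088 / 1.021185 = 0.7931 × 1.056702
F = 0.8381 USD per AUD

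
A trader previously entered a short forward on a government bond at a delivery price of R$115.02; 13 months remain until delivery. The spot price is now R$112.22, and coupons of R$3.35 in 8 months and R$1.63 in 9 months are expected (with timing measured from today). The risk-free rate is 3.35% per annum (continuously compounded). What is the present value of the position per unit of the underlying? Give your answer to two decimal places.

PV(remaining coupons) I = 3.35·e^(−0.0335·8/12) + 1.63·e^(−0.0335·9/12) = 4.8656
Current forward F = (S − I)·e^(rT) = (112.22 − 4.8656)·e^(0.0335·13/12) = 107.3544 × 1.036958 = 111.3220
Value (long) = (F − K)·e^(−rT) = (111.3220 − 115.02) × 0.964359 = -3.5662
Short position value = −(long value) = R$3.57

R$3.57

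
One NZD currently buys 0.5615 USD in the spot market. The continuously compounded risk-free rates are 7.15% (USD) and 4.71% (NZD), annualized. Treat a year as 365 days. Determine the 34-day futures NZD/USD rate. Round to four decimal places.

F = S·e^((r_USD − r_NZD)T) = 0.5615 · e^((0.0715 − 0.0471) × 34/365)
= 0.5615 · e^0.002273 = 0.5615 × 1.002276
F = 0.5628 USD per NZD

0.5628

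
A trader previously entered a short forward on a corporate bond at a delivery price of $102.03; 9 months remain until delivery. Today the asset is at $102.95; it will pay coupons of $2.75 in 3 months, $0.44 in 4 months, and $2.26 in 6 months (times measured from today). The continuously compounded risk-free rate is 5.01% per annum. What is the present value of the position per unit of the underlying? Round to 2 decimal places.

PV(remaining coupons) I = 2.75·e^(−0.0501·3/12) + 0.44·e^(−0.0501·4/12) + 2.26·e^(−0.0501·6/12) = 5.3526
Current forward F = (S − I)·e^(rT) = (102.95 − 5.3526)·e^(0.0501·9/12) = 97.5974 × 1.038290 = 101.3344
Value (long) = (F − K)·e^(−rT) = (101.3344 − 102.03) × 0.963122 = -0.6699
Short position value = −(long value) = $0.67

$0.67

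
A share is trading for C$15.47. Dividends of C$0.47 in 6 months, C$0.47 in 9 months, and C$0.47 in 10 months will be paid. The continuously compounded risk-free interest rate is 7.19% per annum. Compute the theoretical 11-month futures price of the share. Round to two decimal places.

C$15.09

PV(dividends) I = 0.47·e^(−0.0719·6/12) + 0.47·e^(−0.0719·9/12) + 0.47·e^(−0.0719·10/12)
I = 0.4534 + 0.4453 + 0.4427 = 1.3414
F = (S − I)·e^(rT) = (15.47 − 1.3414) · e^(0.0719·11/12)
= 14.1286 · e^0.065908 = 14.1286 × 1.068128 = C$15.09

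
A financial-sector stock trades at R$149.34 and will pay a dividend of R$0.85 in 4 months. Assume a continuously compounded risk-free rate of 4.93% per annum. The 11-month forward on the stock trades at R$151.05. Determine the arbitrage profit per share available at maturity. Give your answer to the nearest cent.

PV(dividends) I = 0.85·e^(−0.0493·4/12) = 0.8361
Fair forward F* = (S − I)·e^(rT) = (149.34 − 0.8361)·e^0.045192 = 148.5039 × 1.046229 = 155.3691
Market R$151.05 < fair 155.3691: forward underpriced → reverse cash-and-carry (short the stock, invest proceeds at r, pay the dividends, go long the forward).
Profit at T = |F_mkt − F*| = |151.05 − 155.3691| = R$4.32 per share

R$4.32 per share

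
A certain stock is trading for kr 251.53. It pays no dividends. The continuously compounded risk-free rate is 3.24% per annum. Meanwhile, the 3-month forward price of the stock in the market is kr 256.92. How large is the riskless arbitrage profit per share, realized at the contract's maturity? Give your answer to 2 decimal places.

Fair forward: F* = S·e^(carry·T), with carry = r = 0.0324
F* = 251.53 · e^(0.0324 × 3/12) = 251.53 · e^0.008100 = 251.53 × 1.008133 = kr 253.5757
Market kr 256.92 > fair kr 253.5757: forward overpriced → cash-and-carry (buy spot, short the forward).
At maturity, profit = |F_mkt − F*| = |256.92 − 253.5757| = kr 3.34 per share

kr 3.34 per share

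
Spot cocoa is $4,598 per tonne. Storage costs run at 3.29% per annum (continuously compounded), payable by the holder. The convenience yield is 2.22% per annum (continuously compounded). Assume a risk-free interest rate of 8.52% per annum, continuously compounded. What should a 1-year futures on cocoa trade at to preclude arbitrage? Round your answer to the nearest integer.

$5,061 per tonne

Net carry = r + u − y = 0.0852 + 0.0329 − 0.0222 = 0.0959
F = S·e^((r+u−y)T) = 4598 · e^(0.0959 × 12/12) = 4598 · e^0.095900
= 4598 × 1.100649 = $5,061 per tonne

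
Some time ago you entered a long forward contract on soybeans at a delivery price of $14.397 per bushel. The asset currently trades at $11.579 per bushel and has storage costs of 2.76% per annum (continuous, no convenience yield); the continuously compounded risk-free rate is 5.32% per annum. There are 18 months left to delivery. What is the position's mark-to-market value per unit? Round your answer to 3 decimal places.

Current fair forward for the remaining 18 months: F = S·e^((r + u)·T), (r + u) = 0.0532 + 0.0276 = 0.0808
F = 11.579 · e^(0.0808 × 18/12) = 11.579 × 1.128851 = 13.0710
Value of long forward = (F − K)·e^(−rT) = (13.0710 − 14.397) · e^(−0.0532·18/12)
= -1.3260 × 0.923301 = -1.224

-$1.224 per bushel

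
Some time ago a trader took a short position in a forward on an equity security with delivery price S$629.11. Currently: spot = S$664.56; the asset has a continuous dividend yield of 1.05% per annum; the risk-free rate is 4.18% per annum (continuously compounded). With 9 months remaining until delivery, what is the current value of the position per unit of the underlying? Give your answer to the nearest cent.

-S$49.65

Current fair forward for the remaining 9 months: F = S·e^((r − q)·T), (r − q) = 0.0418 − 0.0105 = 0.0313
F = 664.56 · e^(0.0313 × 9/12) = 664.56 × 1.023753 = 680.3453
Value of long forward = (F − K)·e^(−rT) = (680.3453 − 629.11) · e^(−0.0418·9/12)
= 51.2353 × 0.969136 = 49.65
Short position value = −(long value) = -S$49.65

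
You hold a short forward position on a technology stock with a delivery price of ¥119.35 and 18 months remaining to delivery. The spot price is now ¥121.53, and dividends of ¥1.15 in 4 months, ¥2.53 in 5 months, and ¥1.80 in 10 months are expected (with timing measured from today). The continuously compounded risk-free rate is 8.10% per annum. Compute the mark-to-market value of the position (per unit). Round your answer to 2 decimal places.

PV(remaining dividends) I = 1.15·e^(−0.0810·4/12) + 2.53·e^(−0.0810·5/12) + 1.80·e^(−0.0810·10/12) = 5.2479
Current forward F = (S − I)·e^(rT) = (121.53 − 5.2479)·e^(0.0810·18/12) = 116.2821 × 1.129189 = 131.3045
Value (long) = (F − K)·e^(−rT) = (131.3045 − 119.35) × 0.885591 = 10.5868
Short position value = −(long value) = -¥10.59

-¥10.59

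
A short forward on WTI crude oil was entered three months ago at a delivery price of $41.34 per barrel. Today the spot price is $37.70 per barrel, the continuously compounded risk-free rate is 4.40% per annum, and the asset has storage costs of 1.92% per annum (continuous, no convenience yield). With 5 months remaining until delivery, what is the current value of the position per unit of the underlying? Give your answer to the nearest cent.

Current fair forward for the remaining 5 months: F = S·e^((r + u)·T), (r + u) = 0.0440 + 0.0192 = 0.0632
F = 37.70 · e^(0.0632 × 5/12) = 37.70 × 1.026683 = 38.7059
Value of long forward = (F − K)·e^(−rT) = (38.7059 − 41.34) · e^(−0.0440·5/12)
= -2.6341 × 0.981834 = -2.59
Short position value = −(long value) = $2.59

$2.59 per barrel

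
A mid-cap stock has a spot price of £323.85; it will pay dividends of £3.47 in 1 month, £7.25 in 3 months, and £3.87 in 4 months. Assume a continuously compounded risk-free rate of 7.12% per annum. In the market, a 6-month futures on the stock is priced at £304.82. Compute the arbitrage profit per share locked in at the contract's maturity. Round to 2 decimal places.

£15.90 per share

PV(dividends) I = 3.47·e^(−0.0712·1/12) + 7.25·e^(−0.0712·3/12) + 3.87·e^(−0.0712·4/12) = 14.3508
Fair futures F* = (S − I)·e^(rT) = (323.85 − 14.3508)·e^0.035600 = 309.4992 × 1.036241 = 320.7158
Market £304.82 < fair 320.7158: forward underpriced → reverse cash-and-carry (short the stock, invest proceeds at r, pay the dividends, go long the forward).
Profit at T = |F_mkt − F*| = |304.82 − 320.7158| = £15.90 per share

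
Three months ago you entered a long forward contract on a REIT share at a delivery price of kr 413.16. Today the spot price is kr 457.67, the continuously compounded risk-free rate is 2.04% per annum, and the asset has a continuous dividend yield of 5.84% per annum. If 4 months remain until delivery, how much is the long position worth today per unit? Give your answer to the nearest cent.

kr 38.49

Current fair forward for the remaining 4 months: F = S·e^((r − q)·T), (r − q) = 0.0204 − 0.0584 = -0.0380
F = 457.67 · e^(-0.0380 × 4/12) = 457.67 × 0.987413 = 451.9093
Value of long forward = (F − K)·e^(−rT) = (451.9093 − 413.16) · e^(−0.0204·4/12)
= 38.7493 × 0.993223 = 38.49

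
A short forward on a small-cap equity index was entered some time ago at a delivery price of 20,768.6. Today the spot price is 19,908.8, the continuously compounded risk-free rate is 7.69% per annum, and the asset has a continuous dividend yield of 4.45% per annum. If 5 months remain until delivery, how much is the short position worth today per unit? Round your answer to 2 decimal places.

570.63

Current fair forward for the remaining 5 months: F = S·e^((r − q)·T), (r − q) = 0.0769 − 0.0445 = 0.0324
F = 19908.8 · e^(0.0324 × 5/12) = 19908.8 × 1.01359154 = 20179.3913
Value of long forward = (F − K)·e^(−rT) = (20179.3913 − 20768.6) · e^(−0.0769·5/12)
= -589.2087 × 0.96846623 = -570.63
Short position value = −(long value) = 570.63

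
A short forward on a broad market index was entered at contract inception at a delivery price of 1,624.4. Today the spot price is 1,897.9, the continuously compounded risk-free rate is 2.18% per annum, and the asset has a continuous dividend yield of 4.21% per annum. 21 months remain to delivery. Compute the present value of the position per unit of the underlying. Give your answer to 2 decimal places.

Current fair forward for the remaining 21 months: F = S·e^((r − q)·T), (r − q) = 0.0218 − 0.0421 = -0.0203
F = 1897.9 · e^(-0.0203 × 21/12) = 1897.9 × 0.96509861 = 1831.6607
Value of long forward = (F − K)·e^(−rT) = (1831.6607 − 1624.4) · e^(−0.0218·21/12)
= 207.2607 × 0.96256854 = 199.50
Short position value = −(long value) = -199.50

-199.50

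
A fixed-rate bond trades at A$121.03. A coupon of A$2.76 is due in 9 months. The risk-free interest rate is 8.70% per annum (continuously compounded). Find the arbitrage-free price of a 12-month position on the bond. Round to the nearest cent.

PV(coupons) I = 2.76·e^(−0.0870·9/12)
I = 2.5857
F = (S − I)·e^(rT) = (121.03 − 2.5857) · e^(0.0870·12/12)
= 118.4443 · e^0.087000 = 118.4443 × 1.090897 = A$129.21

A$129.21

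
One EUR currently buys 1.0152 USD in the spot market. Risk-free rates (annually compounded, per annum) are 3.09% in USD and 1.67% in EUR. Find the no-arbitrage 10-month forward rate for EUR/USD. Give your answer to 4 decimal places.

By covered interest parity, F = S · (1+r_USD)^T / (1+r_EUR)^T
= 1.0152 × 1.025684 / 1.013897 = 1.0152 × 1.011625
F = 1.0270 USD per EUR

1.0270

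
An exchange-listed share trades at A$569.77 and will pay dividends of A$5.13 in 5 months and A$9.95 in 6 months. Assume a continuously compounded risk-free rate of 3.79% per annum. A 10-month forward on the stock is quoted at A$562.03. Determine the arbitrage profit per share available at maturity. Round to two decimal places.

PV(dividends) I = 5.13·e^(−0.0379·5/12) + 9.95·e^(−0.0379·6/12) = 14.8128
Fair forward F* = (S − I)·e^(rT) = (569.77 − 14.8128)·e^0.031583 = 554.9572 × 1.032087 = 572.7641
Market A$562.03 < fair 572.7641: forward underpriced → reverse cash-and-carry (short the stock, invest proceeds at r, pay the dividends, go long the forward).
Profit at T = |F_mkt − F*| = |562.03 − 572.7641| = A$10.73 per share

A$10.73 per share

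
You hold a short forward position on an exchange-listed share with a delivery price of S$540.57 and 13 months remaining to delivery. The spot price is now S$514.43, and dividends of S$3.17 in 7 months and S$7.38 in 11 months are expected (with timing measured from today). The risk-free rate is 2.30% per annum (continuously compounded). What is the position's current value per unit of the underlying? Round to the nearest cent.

PV(remaining dividends) I = 3.17·e^(−0.0230·7/12) + 7.38·e^(−0.0230·11/12) = 10.3538
Current forward F = (S − I)·e^(rT) = (514.43 − 10.3538)·e^(0.0230·13/12) = 504.0762 × 1.025230 = 516.7940
Value (long) = (F − K)·e^(−rT) = (516.7940 − 540.57) × 0.975391 = -23.1909
Short position value = −(long value) = S$23.19

S$23.19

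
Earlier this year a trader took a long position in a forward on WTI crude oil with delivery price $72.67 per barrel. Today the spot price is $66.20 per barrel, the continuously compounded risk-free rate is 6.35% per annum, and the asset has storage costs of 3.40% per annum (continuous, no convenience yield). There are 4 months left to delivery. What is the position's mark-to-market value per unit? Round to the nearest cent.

-$4.19 per barrel

Current fair forward for the remaining 4 months: F = S·e^((r + u)·T), (r + u) = 0.0635 + 0.0340 = 0.0975
F = 66.20 · e^(0.0975 × 4/12) = 66.20 × 1.033034 = 68.3869
Value of long forward = (F − K)·e^(−rT) = (68.3869 − 72.67) · e^(−0.0635·4/12)
= -4.2831 × 0.979056 = -4.19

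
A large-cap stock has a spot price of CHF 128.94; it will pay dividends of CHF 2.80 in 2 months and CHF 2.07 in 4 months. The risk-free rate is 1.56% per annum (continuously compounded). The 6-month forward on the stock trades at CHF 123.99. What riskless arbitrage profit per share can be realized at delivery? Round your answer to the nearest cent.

CHF 1.07 per share

PV(dividends) I = 2.80·e^(−0.0156·2/12) + 2.07·e^(−0.0156·4/12) = 4.8520
Fair forward F* = (S − I)·e^(rT) = (128.94 − 4.8520)·e^0.007800 = 124.0880 × 1.007830 = 125.0596
Market CHF 123.99 < fair 125.0596: forward underpriced → reverse cash-and-carry (short the stock, invest proceeds at r, pay the dividends, go long the forward).
Profit at T = |F_mkt − F*| = |123.99 − 125.0596| = CHF 1.07 per share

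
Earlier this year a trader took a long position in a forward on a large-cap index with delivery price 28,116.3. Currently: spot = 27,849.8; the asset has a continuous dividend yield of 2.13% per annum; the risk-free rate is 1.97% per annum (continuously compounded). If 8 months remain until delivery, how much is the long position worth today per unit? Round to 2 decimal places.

Current fair forward for the remaining 8 months: F = S·e^((r − q)·T), (r − q) = 0.0197 − 0.0213 = -0.0016
F = 27849.8 · e^(-0.0016 × 8/12) = 27849.8 × 0.99893390 = 27820.1093
Value of long forward = (F − K)·e^(−rT) = (27820.1093 − 28116.3) · e^(−0.0197·8/12)
= -296.1907 × 0.98695253 = -292.33

-292.33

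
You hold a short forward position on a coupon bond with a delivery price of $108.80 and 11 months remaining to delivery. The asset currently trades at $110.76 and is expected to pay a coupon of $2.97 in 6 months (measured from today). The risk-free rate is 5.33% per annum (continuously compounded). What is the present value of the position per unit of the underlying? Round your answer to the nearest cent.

-$4.26

PV(remaining coupons) I = 2.97·e^(−0.0533·6/12) = 2.8919
Current forward F = (S − I)·e^(rT) = (110.76 − 2.8919)·e^(0.0533·11/12) = 107.8681 × 1.050072 = 113.2693
Value (long) = (F − K)·e^(−rT) = (113.2693 − 108.80) × 0.952316 = 4.2562
Short position value = −(long value) = -$4.26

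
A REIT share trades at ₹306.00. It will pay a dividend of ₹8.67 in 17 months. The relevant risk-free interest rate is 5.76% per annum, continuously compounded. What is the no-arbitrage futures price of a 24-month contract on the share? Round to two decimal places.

PV(dividends) I = 8.67·e^(−0.0576·17/12)
I = 7.9906
F = (S − I)·e^(rT) = (306.00 − 7.9906) · e^(0.0576·24/12)
= 298.0094 · e^0.115200 = 298.0094 × 1.122098 = ₹334.40

₹334.40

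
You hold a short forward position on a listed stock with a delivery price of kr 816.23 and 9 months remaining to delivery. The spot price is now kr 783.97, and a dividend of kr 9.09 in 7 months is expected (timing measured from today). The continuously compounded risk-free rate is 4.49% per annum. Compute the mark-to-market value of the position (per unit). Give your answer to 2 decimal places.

kr 14.09

PV(remaining dividends) I = 9.09·e^(−0.0449·7/12) = 8.8550
Current forward F = (S − I)·e^(rT) = (783.97 − 8.8550)·e^(0.0449·9/12) = 775.1150 × 1.034248 = 801.6611
Value (long) = (F − K)·e^(−rT) = (801.6611 − 816.23) × 0.966886 = -14.0865
Short position value = −(long value) = kr 14.09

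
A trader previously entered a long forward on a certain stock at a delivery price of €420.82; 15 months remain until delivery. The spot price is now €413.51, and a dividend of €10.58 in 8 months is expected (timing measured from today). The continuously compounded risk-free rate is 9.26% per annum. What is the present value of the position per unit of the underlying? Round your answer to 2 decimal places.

€28.74

PV(remaining dividends) I = 10.58·e^(−0.0926·8/12) = 9.9466
Current forward F = (S − I)·e^(rT) = (413.51 − 9.9466)·e^(0.0926·15/12) = 403.5634 × 1.122715 = 453.0867
Value (long) = (F − K)·e^(−rT) = (453.0867 − 420.82) × 0.890698 = 28.7399
Value = €28.74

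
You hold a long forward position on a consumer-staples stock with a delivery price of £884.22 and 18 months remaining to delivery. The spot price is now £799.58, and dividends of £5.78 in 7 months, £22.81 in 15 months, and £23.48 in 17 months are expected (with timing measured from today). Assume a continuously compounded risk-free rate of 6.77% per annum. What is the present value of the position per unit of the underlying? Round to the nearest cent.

-£47.10

PV(remaining dividends) I = 5.78·e^(−0.0677·7/12) + 22.81·e^(−0.0677·15/12) + 23.48·e^(−0.0677·17/12) = 47.8480
Current forward F = (S − I)·e^(rT) = (799.58 − 47.8480)·e^(0.0677·18/12) = 751.7320 × 1.106885 = 832.0809
Value (long) = (F − K)·e^(−rT) = (832.0809 − 884.22) × 0.903436 = -47.1043
Value = -£47.10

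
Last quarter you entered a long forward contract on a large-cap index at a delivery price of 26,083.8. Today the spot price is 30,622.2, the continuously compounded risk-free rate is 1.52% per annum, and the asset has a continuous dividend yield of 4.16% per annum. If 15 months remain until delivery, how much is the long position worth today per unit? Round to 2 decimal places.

3477.65

Current fair forward for the remaining 15 months: F = S·e^((r − q)·T), (r − q) = 0.0152 − 0.0416 = -0.0264
F = 30622.2 · e^(-0.0264 × 15/12) = 30622.2 × 0.96753856 = 29628.1593
Value of long forward = (F − K)·e^(−rT) = (29628.1593 − 26083.8) · e^(−0.0152·15/12)
= 3544.3593 × 0.98117936 = 3477.65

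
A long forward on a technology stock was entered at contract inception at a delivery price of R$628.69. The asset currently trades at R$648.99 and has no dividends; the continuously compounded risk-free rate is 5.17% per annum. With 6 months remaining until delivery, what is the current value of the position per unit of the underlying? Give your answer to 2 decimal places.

Current fair forward for the remaining 6 months: F = S·e^(r·T), r = 0.0517
F = 648.99 · e^(0.0517 × 6/12) = 648.99 × 1.026187 = 665.9851
Value of long forward = (F − K)·e^(−rT) = (665.9851 − 628.69) · e^(−0.0517·6/12)
= 37.2951 × 0.974481 = 36.34

R$36.34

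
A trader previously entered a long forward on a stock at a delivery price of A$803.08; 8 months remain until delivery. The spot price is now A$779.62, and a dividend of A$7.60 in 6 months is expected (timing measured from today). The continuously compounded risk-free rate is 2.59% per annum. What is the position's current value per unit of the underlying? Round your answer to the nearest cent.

-A$17.21

PV(remaining dividends) I = 7.60·e^(−0.0259·6/12) = 7.5022
Current forward F = (S − I)·e^(rT) = (779.62 − 7.5022)·e^(0.0259·8/12) = 772.1178 × 1.017417 = 785.5658
Value (long) = (F − K)·e^(−rT) = (785.5658 − 803.08) × 0.982882 = -17.2144
Value = -A$17.21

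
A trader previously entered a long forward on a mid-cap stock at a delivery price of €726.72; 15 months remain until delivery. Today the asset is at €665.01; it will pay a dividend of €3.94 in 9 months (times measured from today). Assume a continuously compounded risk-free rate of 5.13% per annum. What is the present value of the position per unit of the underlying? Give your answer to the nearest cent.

-€20.36

PV(remaining dividends) I = 3.94·e^(−0.0513·9/12) = 3.7913
Current forward F = (S − I)·e^(rT) = (665.01 − 3.7913)·e^(0.0513·15/12) = 661.2187 × 1.066226 = 705.0086
Value (long) = (F − K)·e^(−rT) = (705.0086 − 726.72) × 0.937888 = -20.3629
Value = -€20.36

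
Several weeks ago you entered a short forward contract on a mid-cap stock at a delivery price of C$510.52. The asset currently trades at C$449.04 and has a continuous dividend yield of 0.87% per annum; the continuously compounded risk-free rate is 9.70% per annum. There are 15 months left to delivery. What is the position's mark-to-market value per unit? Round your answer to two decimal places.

C$8.04

Current fair forward for the remaining 15 months: F = S·e^((r − q)·T), (r − q) = 0.0970 − 0.0087 = 0.0883
F = 449.04 · e^(0.0883 × 15/12) = 449.04 × 1.116697 = 501.4416
Value of long forward = (F − K)·e^(−rT) = (501.4416 − 510.52) · e^(−0.0970·15/12)
= -9.0784 × 0.885812 = -8.04
Short position value = −(long value) = C$8.04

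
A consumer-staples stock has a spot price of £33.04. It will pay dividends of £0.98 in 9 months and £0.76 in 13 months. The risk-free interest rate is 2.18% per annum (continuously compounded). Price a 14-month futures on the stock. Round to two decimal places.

£32.14

PV(dividends) I = 0.98·e^(−0.0218·9/12) + 0.76·e^(−0.0218·13/12)
I = 0.9641 + 0.7423 = 1.7064
F = (S − I)·e^(rT) = (33.04 − 1.7064) · e^(0.0218·14/12)
= 31.3336 · e^0.025433 = 31.3336 × 1.025759 = £32.14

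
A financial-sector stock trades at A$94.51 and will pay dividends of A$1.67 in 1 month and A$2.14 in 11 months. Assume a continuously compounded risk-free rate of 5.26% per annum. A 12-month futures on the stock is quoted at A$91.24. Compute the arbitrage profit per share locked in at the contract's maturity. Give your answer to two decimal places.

A$4.47 per share

PV(dividends) I = 1.67·e^(−0.0526·1/12) + 2.14·e^(−0.0526·11/12) = 3.7020
Fair futures F* = (S − I)·e^(rT) = (94.51 − 3.7020)·e^0.052600 = 90.8080 × 1.054008 = 95.7124
Market A$91.24 < fair 95.7124: forward underpriced → reverse cash-and-carry (short the stock, invest proceeds at r, pay the dividends, go long the forward).
Profit at T = |F_mkt − F*| = |91.24 − 95.7124| = A$4.47 per share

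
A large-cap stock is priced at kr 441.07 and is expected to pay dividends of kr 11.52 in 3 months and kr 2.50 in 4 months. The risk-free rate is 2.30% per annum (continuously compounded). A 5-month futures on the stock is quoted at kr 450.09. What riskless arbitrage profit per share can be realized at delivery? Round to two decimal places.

kr 18.84 per share

PV(dividends) I = 11.52·e^(−0.0230·3/12) + 2.50·e^(−0.0230·4/12) = 13.9349
Fair futures F* = (S − I)·e^(rT) = (441.07 − 13.9349)·e^0.009583 = 427.1351 × 1.009629 = 431.2480
Market kr 450.09 > fair 431.2480: forward overpriced → cash-and-carry (borrow at r, buy the stock and collect the dividends, short the forward).
Profit at T = |F_mkt − F*| = |450.09 − 431.2480| = kr 18.84 per share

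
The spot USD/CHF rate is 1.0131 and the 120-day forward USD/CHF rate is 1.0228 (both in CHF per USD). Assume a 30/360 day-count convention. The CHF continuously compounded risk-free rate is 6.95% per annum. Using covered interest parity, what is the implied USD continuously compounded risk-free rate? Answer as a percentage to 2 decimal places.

F = S·e^((r_CHF − r_USD)T) ⇒ r_USD = r_CHF − ln(F/S)/T
ln(1.0228/1.0131) = 0.009529; /(120/360) = 0.028587
r_USD = 0.0695 − 0.028587 = 0.040913
r_USD = 4.09%

4.09%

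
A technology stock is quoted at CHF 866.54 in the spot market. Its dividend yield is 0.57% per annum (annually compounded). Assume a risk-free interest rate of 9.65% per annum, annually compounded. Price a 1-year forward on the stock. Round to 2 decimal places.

F = S · (1+r)^T / (1+q)^T
= 866.54 × 1.096500 / 1.005700 = 866.54 × 1.090285
F = CHF 944.78

CHF 944.78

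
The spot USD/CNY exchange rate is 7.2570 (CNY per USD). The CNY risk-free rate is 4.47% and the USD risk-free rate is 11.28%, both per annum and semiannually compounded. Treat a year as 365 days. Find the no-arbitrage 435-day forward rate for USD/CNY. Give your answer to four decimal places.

By covered interest parity, F = S · (1+r_CNY/2)^(2T) / (1+r_USD/2)^(2T)
= 7.2570 × 1.054099 / 1.139715 = 7.2570 × 0.924879
F = 6.7118 CNY per USD

6.7118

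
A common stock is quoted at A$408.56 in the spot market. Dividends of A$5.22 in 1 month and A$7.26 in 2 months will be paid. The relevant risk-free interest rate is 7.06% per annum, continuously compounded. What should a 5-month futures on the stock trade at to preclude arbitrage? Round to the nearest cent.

PV(dividends) I = 5.22·e^(−0.0706·1/12) + 7.26·e^(−0.0706·2/12)
I = 5.1894 + 7.1751 = 12.3645
F = (S − I)·e^(rT) = (408.56 − 12.3645) · e^(0.0706·5/12)
= 396.1955 · e^0.029417 = 396.1955 × 1.029854 = A$408.02

A$408.02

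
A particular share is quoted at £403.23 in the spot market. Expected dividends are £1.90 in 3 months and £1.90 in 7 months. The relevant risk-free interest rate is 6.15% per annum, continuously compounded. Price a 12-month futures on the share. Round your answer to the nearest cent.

PV(dividends) I = 1.90·e^(−0.0615·3/12) + 1.90·e^(−0.0615·7/12)
I = 1.8710 + 1.8330 = 3.7040
F = (S − I)·e^(rT) = (403.23 − 3.7040) · e^(0.0615·12/12)
= 399.5260 · e^0.061500 = 399.5260 × 1.063430 = £424.87

£424.87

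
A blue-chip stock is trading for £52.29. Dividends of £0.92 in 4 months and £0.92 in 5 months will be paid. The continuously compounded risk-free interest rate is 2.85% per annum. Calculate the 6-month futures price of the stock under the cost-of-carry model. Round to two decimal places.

PV(dividends) I = 0.92·e^(−0.0285·4/12) + 0.92·e^(−0.0285·5/12)
I = 0.9113 + 0.9091 = 1.8204
F = (S − I)·e^(rT) = (52.29 − 1.8204) · e^(0.0285·6/12)
= 50.4696 · e^0.014250 = 50.4696 × 1.014352 = £51.19

£51.19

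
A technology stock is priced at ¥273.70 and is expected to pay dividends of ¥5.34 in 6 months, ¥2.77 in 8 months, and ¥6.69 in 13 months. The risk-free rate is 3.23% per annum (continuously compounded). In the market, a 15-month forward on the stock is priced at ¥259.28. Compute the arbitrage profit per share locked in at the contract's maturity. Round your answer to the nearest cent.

PV(dividends) I = 5.34·e^(−0.0323·6/12) + 2.77·e^(−0.0323·8/12) + 6.69·e^(−0.0323·13/12) = 14.4254
Fair forward F* = (S − I)·e^(rT) = (273.70 − 14.4254)·e^0.040375 = 259.2746 × 1.041201 = 269.9570
Market ¥259.28 < fair 269.9570: forward underpriced → reverse cash-and-carry (short the stock, invest proceeds at r, pay the dividends, go long the forward).
Profit at T = |F_mkt − F*| = |259.28 − 269.9570| = ¥10.68 per share

¥10.68 per share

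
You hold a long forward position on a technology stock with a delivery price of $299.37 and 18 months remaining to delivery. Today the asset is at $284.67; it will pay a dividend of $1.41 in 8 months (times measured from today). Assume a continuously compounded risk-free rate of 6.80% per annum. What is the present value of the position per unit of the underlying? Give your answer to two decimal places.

$12.98

PV(remaining dividends) I = 1.41·e^(−0.0680·8/12) = 1.3475
Current forward F = (S − I)·e^(rT) = (284.67 − 1.3475)·e^(0.0680·18/12) = 283.3225 × 1.107383 = 313.7465
Value (long) = (F − K)·e^(−rT) = (313.7465 − 299.37) × 0.903030 = 12.9824
Value = $12.98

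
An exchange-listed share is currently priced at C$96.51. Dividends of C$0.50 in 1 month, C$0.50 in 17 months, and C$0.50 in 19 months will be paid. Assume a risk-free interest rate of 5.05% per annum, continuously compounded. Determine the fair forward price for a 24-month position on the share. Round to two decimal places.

C$105.19

PV(dividends) I = 0.50·e^(−0.0505·1/12) + 0.50·e^(−0.0505·17/12) + 0.50·e^(−0.0505·19/12)
I = 0.4979 + 0.4655 + 0.4616 = 1.4250
F = (S − I)·e^(rT) = (96.51 − 1.4250) · e^(0.0505·24/12)
= 95.0850 · e^0.101000 = 95.0850 × 1.106277 = C$105.19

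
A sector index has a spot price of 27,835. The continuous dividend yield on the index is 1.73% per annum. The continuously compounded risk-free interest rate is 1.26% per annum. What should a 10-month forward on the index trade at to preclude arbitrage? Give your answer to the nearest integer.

27,726

F = S·e^((r − q)T) = 27835 · e^((0.0126 − 0.0173) × 10/12)
= 27835 · e^-0.003917 = 27835 × 0.996091
F = 27,726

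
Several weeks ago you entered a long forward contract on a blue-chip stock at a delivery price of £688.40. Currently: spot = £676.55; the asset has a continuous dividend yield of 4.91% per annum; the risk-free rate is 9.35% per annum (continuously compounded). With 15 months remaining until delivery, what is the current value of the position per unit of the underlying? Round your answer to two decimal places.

£23.81

Current fair forward for the remaining 15 months: F = S·e^((r − q)·T), (r − q) = 0.0935 − 0.0491 = 0.0444
F = 676.55 · e^(0.0444 × 15/12) = 676.55 × 1.057069 = 715.1600
Value of long forward = (F − K)·e^(−rT) = (715.1600 − 688.40) · e^(−0.0935·15/12)
= 26.7600 × 0.889696 = 23.81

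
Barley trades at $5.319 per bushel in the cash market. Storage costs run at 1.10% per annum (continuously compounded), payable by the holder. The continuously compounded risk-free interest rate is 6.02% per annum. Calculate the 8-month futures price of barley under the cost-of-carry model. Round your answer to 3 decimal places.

$5.578 per bushel

Net carry = r + u − y = 0.0602 + 0.0110 − 0.0000 = 0.0712
F = S·e^((r+u−y)T) = 5.319 · e^(0.0712 × 8/12) = 5.319 · e^0.047467
= 5.319 × 1.048612 = $5.578 per bushel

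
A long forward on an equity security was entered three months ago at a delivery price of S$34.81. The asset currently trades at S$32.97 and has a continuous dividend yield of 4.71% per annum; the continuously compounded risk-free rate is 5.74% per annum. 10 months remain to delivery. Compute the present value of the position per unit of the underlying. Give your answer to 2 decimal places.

Current fair forward for the remaining 10 months: F = S·e^((r − q)·T), (r − q) = 0.0574 − 0.0471 = 0.0103
F = 32.97 · e^(0.0103 × 10/12) = 32.97 × 1.008620 = 33.2542
Value of long forward = (F − K)·e^(−rT) = (33.2542 − 34.81) · e^(−0.0574·10/12)
= -1.5558 × 0.953293 = -1.48

-S$1.48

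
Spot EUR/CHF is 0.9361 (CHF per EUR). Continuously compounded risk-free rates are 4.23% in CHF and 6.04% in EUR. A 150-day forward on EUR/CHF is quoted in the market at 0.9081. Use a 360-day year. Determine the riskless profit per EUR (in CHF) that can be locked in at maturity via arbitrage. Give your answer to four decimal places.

Fair forward: F* = S·e^(carry·T), with carry = (r_CHF − r_EUR) = 0.0423 − 0.0604 = -0.0181
F* = 0.9361 · e^(-0.0181 × 150/360) = 0.9361 · e^-0.007542 = 0.9361 × 0.992486 = 0.9291
Market 0.9081 < fair 0.9291: forward underpriced → reverse cash-and-carry (short spot, go long the forward).
At maturity, profit = |F_mkt − F*| = |0.9081 − 0.9291| = 0.0210 per EUR (in CHF)

0.0210 per EUR (in CHF)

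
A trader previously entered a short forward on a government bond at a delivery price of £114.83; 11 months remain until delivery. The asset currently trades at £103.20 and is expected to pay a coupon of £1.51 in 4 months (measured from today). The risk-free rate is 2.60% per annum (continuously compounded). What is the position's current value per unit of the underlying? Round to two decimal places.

£10.42

PV(remaining coupons) I = 1.51·e^(−0.0260·4/12) = 1.4970
Current forward F = (S − I)·e^(rT) = (103.20 − 1.4970)·e^(0.0260·11/12) = 101.7030 × 1.024120 = 104.1561
Value (long) = (F − K)·e^(−rT) = (104.1561 − 114.83) × 0.976448 = -10.4225
Short position value = −(long value) = £10.42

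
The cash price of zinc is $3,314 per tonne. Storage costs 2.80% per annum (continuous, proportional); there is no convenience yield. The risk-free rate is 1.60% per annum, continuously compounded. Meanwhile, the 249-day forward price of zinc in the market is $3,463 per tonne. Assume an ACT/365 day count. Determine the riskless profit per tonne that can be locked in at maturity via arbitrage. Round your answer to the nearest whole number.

Fair forward: F* = S·e^(carry·T), with carry = (r + u) = 0.0160 + 0.0280 = 0.0440
F* = 3314 · e^(0.0440 × 249/365) = 3314 · e^0.030016 = 3314 × 1.030471 = $3414.9809
Market $3463 > fair $3414.9809: forward overpriced → cash-and-carry (buy spot, short the forward).
At maturity, profit = |F_mkt − F*| = |3463 − 3414.9809| = $48 per tonne

$48 per tonne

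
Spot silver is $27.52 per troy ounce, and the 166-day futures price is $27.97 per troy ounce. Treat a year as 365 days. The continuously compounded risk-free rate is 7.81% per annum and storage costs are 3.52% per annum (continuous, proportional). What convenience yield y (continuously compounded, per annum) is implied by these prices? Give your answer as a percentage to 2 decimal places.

7.76%

F = S·e^((r+u−y)T) ⇒ (r+u−y) = ln(F/S)/T
ln(27.97/27.52) = 0.016219; /T ⇒ 0.035662
y = r + u − ln(F/S)/T = 0.0781 + 0.0352 − 0.035662 = 0.077638
y = 7.76%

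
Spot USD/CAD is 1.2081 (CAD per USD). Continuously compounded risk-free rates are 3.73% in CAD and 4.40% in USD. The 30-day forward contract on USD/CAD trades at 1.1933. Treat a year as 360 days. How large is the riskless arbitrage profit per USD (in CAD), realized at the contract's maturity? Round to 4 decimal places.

Fair forward: F* = S·e^(carry·T), with carry = (r_CAD − r_USD) = 0.0373 − 0.0440 = -0.0067
F* = 1.2081 · e^(-0.0067 × 30/360) = 1.2081 · e^-0.000558 = 1.2081 × 0.999442 = 1.2074
Market 1.1933 < fair 1.2074: forward underpriced → reverse cash-and-carry (short spot, go long the forward).
At maturity, profit = |F_mkt − F*| = |1.1933 − 1.2074| = 0.0141 per USD (in CAD)

0.0141 per USD (in CAD)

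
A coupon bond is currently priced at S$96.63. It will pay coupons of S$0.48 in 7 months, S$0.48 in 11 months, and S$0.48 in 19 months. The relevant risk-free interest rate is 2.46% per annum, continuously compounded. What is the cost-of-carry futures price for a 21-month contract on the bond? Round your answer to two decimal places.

S$99.41

PV(coupons) I = 0.48·e^(−0.0246·7/12) + 0.48·e^(−0.0246·11/12) + 0.48·e^(−0.0246·19/12)
I = 0.4732 + 0.4693 + 0.4617 = 1.4042
F = (S − I)·e^(rT) = (96.63 − 1.4042) · e^(0.0246·21/12)
= 95.2258 · e^0.043050 = 95.2258 × 1.043990 = S$99.41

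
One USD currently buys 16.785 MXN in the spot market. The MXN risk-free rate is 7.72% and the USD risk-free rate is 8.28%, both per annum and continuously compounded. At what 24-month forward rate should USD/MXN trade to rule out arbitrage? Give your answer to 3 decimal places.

16.598

F = S·e^((r_MXN − r_USD)T) = 16.785 · e^((0.0772 − 0.0828) × 24/12)
= 16.785 · e^-0.011200 = 16.785 × 0.988862
F = 16.598 MXN per USD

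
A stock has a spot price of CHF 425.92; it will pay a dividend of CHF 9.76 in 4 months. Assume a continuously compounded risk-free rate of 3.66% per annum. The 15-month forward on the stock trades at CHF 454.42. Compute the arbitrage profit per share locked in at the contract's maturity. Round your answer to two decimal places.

PV(dividends) I = 9.76·e^(−0.0366·4/12) = 9.6417
Fair forward F* = (S − I)·e^(rT) = (425.92 − 9.6417)·e^0.045750 = 416.2783 × 1.046813 = 435.7655
Market CHF 454.42 > fair 435.7655: forward overpriced → cash-and-carry (borrow at r, buy the stock and collect the dividends, short the forward).
Profit at T = |F_mkt − F*| = |454.42 − 435.7655| = CHF 18.65 per share

CHF 18.65 per share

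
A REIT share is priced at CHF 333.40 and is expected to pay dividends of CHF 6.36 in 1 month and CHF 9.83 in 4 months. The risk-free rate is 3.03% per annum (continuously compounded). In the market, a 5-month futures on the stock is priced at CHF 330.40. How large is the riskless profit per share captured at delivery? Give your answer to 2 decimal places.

CHF 9.04 per share

PV(dividends) I = 6.36·e^(−0.0303·1/12) + 9.83·e^(−0.0303·4/12) = 16.0752
Fair futures F* = (S − I)·e^(rT) = (333.40 − 16.0752)·e^0.012625 = 317.3248 × 1.012705 = 321.3564
Market CHF 330.40 > fair 321.3564: forward overpriced → cash-and-carry (borrow at r, buy the stock and collect the dividends, short the forward).
Profit at T = |F_mkt − F*| = |330.40 − 321.3564| = CHF 9.04 per share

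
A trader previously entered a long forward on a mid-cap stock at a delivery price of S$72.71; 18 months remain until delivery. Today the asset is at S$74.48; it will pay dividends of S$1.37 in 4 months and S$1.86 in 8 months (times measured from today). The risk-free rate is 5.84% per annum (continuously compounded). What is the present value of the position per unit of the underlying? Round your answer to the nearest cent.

PV(remaining dividends) I = 1.37·e^(−0.0584·4/12) + 1.86·e^(−0.0584·8/12) = 3.1326
Current forward F = (S − I)·e^(rT) = (74.48 − 3.1326)·e^(0.0584·18/12) = 71.3474 × 1.091551 = 77.8793
Value (long) = (F − K)·e^(−rT) = (77.8793 − 72.71) × 0.916127 = 4.7357
Value = S$4.74

S$4.74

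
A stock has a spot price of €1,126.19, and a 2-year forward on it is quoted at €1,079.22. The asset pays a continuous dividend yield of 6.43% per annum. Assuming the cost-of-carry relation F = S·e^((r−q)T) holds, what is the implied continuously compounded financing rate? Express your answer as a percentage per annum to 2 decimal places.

4.30%

From F = S·e^((r−q)T): (r − q) = ln(F/S)/T
ln(1079.22/1126.19) = ln(0.958293) = -0.042602
(r − q) = -0.042602 / (2) = -0.021301
r = ln(F/S)/T + q = -0.021301 + 0.0643 = 0.042999
r = 4.30%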